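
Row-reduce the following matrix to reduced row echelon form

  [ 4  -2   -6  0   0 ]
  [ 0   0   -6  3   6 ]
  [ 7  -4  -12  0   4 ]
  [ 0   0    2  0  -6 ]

R1 ← 1/4·R1
  [ 1  -1/2  -3/2  0   0 ]
  [ 0     0    -6  3   6 ]
  [ 7    -4   -12  0   4 ]
  [ 0     0     2  0  -6 ]
R3 ← R3 − 7·R1
  [ 1  -1/2  -3/2  0   0 ]
  [ 0     0    -6  3   6 ]
  [ 0  -1/2  -3/2  0   4 ]
  [ 0     0     2  0  -6 ]
R2 <=> R3
  [ 1  -1/2  -3/2  0   0 ]
  [ 0  -1/2  -3/2  0   4 ]
  [ 0     0    -6  3   6 ]
  [ 0     0     2  0  -6 ]
R2 ← -2·R2
  [ 1  -1/2  -3/2  0   0 ]
  [ 0     1     3  0  -8 ]
  [ 0     0    -6  3   6 ]
  [ 0     0     2  0  -6 ]
R3 ← -1/6·R3
  [ 1  -1/2  -3/2     0   0 ]
  [ 0     1     3     0  -8 ]
  [ 0     0     1  -1/2  -1 ]
  [ 0     0     2     0  -6 ]
R4 ← R4 − 2·R3
  [ 1  -1/2  -3/2     0   0 ]
  [ 0     1     3     0  -8 ]
  [ 0     0     1  -1/2  -1 ]
  [ 0     0     0     1  -4 ]
R3 ← R3 + 1/2·R4
  [ 1  -1/2  -3/2  0   0 ]
  [ 0     1     3  0  -8 ]
  [ 0     0     1  0  -3 ]
  [ 0     0     0  1  -4 ]
R2 ← R2 − 3·R3
  [ 1  -1/2  -3/2  0   0 ]
  [ 0     1     0  0   1 ]
  [ 0     0     1  0  -3 ]
  [ 0     0     0  1  -4 ]
R1 ← R1 + 3/2·R3
  [ 1  -1/2  0  0  -9/2 ]
  [ 0     1  0  0     1 ]
  [ 0     0  1  0    -3 ]
  [ 0     0  0  1    -4 ]
R1 ← R1 + 1/2·R2
  [ 1  0  0  0  -4 ]
  [ 0  1  0  0   1 ]
  [ 0  0  1  0  -3 ]
  [ 0  0  0  1  -4 ]

[[1, 0, 0, 0, -4], [0, 1, 0, 0, 1], [0, 0, 1, 0, -3], [0, 0, 0, 1, -4]]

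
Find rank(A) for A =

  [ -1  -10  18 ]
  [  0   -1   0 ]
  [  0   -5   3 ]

rank = 3

R1 ← -1·R1
  [ 1  10  -18 ]
  [ 0  -1    0 ]
  [ 0  -5    3 ]
R2 ← -1·R2
  [ 1  10  -18 ]
  [ 0   1    0 ]
  [ 0  -5    3 ]
R3 ← R3 + 5·R2
  [ 1  10  -18 ]
  [ 0   1    0 ]
  [ 0   0    3 ]
R3 ← 1/3·R3
  [ 1  10  -18 ]
  [ 0   1    0 ]
  [ 0   0    1 ]
R1 ← R1 + 18·R3
  [ 1  10  0 ]
  [ 0   1  0 ]
  [ 0   0  1 ]
R1 ← R1 − 10·R2
  [ 1  0  0 ]
  [ 0  1  0 ]
  [ 0  0  1 ]
The reduced form has 3 nonzero rows.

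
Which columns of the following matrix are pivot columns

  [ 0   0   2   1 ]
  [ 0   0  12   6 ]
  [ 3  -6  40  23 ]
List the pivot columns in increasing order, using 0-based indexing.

R1 <=> R3
R1 -> 1/3·R1
R2 -> 1/12·R2
R3 -> R3 − 2·R2
R1 -> R1 − 40/3·R2
Pivot columns are the columns containing a leading 1.

0, 2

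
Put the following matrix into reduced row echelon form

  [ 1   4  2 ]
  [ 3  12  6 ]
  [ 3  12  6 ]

[[1, 4, 2], [0, 0, 0], [0, 0, 0]]

r2 -> r2 − 3·r1
  [ 1   4  2 ]
  [ 0   0  0 ]
  [ 3  12  6 ]
r3 -> r3 − 3·r1
  [ 1  4  2 ]
  [ 0  0  0 ]
  [ 0  0  0 ]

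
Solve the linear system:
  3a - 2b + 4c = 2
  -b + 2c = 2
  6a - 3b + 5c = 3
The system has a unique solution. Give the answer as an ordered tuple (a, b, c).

(-2/3, -4, -1)

Form the augmented matrix and row-reduce:
  [ 3  -2  4  |  2 ]
  [ 0  -1  2  |  2 ]
  [ 6  -3  5  |  3 ]
Multiply R1 by 1/3.
  [ 1  -2/3  4/3  |  2/3 ]
  [ 0    -1    2  |    2 ]
  [ 6    -3    5  |    3 ]
Subtract 6 times R1 from R3.
  [ 1  -2/3  4/3  |  2/3 ]
  [ 0    -1    2  |    2 ]
  [ 0     1   -3  |   -1 ]
Multiply R2 by -1.
  [ 1  -2/3  4/3  |  2/3 ]
  [ 0     1   -2  |   -2 ]
  [ 0     1   -3  |   -1 ]
Subtract R2 from R3.
  [ 1  -2/3  4/3  |  2/3 ]
  [ 0     1   -2  |   -2 ]
  [ 0     0   -1  |    1 ]
Multiply R3 by -1.
  [ 1  -2/3  4/3  |  2/3 ]
  [ 0     1   -2  |   -2 ]
  [ 0     0    1  |   -1 ]
Add 2 times R3 to R2.
  [ 1  -2/3  4/3  |  2/3 ]
  [ 0     1    0  |   -4 ]
  [ 0     0    1  |   -1 ]
Subtract 4/3 times R3 from R1.
  [ 1  -2/3  0  |   2 ]
  [ 0     1  0  |  -4 ]
  [ 0     0  1  |  -1 ]
Add 2/3 times R2 to R1.
  [ 1  0  0  |  -2/3 ]
  [ 0  1  0  |    -4 ]
  [ 0  0  1  |    -1 ]
Reading off the last column: a = -2/3, b = -4, c = -1.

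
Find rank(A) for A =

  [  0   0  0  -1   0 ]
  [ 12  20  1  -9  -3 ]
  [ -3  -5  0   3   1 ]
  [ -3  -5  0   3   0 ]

rank = 4

Swap R1 and R2.
Multiply R1 by 1/12.
Add 3 times R1 to R3.
Add 3 times R1 to R4.
Swap R2 and R3.
Multiply R2 by 4.
Subtract 1/4 times R2 from R4.
Multiply R3 by -1.
Multiply R4 by -1.
Subtract R4 from R2.
Add 1/4 times R4 to R1.
Subtract 3 times R3 from R2.
Add 3/4 times R3 to R1.
Subtract 1/12 times R2 from R1.
The reduced form has 4 nonzero rows.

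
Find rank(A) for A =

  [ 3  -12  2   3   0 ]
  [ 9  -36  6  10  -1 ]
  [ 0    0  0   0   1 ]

R1 := 1/3·R1
  [ 1   -4  2/3   1   0 ]
  [ 9  -36    6  10  -1 ]
  [ 0    0    0   0   1 ]
R2 := R2 − 9·R1
  [ 1  -4  2/3  1   0 ]
  [ 0   0    0  1  -1 ]
  [ 0   0    0  0   1 ]
R2 := R2 + R3
  [ 1  -4  2/3  1  0 ]
  [ 0   0    0  1  0 ]
  [ 0   0    0  0  1 ]
R1 := R1 − R2
  [ 1  -4  2/3  0  0 ]
  [ 0   0    0  1  0 ]
  [ 0   0    0  0  1 ]
The reduced form has 3 nonzero rows.

rank = 3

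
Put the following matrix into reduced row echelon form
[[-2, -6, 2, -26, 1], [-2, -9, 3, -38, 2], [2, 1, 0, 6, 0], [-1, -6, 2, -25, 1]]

[[1, 0, 0, 1, 0], [0, 1, 0, 4, 0], [0, 0, 1, 0, 0], [0, 0, 0, 0, 1]]

ρ1 -> -1/2·ρ1
  [  1   3  -1   13  -1/2 ]
  [ -2  -9   3  -38     2 ]
  [  2   1   0    6     0 ]
  [ -1  -6   2  -25     1 ]
ρ2 -> ρ2 + 2·ρ1
  [  1   3  -1   13  -1/2 ]
  [  0  -3   1  -12     1 ]
  [  2   1   0    6     0 ]
  [ -1  -6   2  -25     1 ]
ρ3 -> ρ3 − 2·ρ1
  [  1   3  -1   13  -1/2 ]
  [  0  -3   1  -12     1 ]
  [  0  -5   2  -20     1 ]
  [ -1  -6   2  -25     1 ]
ρ4 -> ρ4 + ρ1
  [ 1   3  -1   13  -1/2 ]
  [ 0  -3   1  -12     1 ]
  [ 0  -5   2  -20     1 ]
  [ 0  -3   1  -12   1/2 ]
ρ2 -> -1/3·ρ2
  [ 1   3    -1   13  -1/2 ]
  [ 0   1  -1/3    4  -1/3 ]
  [ 0  -5     2  -20     1 ]
  [ 0  -3     1  -12   1/2 ]
ρ3 -> ρ3 + 5·ρ2
  [ 1   3    -1   13  -1/2 ]
  [ 0   1  -1/3    4  -1/3 ]
  [ 0   0   1/3    0  -2/3 ]
  [ 0  -3     1  -12   1/2 ]
ρ4 -> ρ4 + 3·ρ2
  [ 1  3    -1  13  -1/2 ]
  [ 0  1  -1/3   4  -1/3 ]
  [ 0  0   1/3   0  -2/3 ]
  [ 0  0     0   0  -1/2 ]
ρ3 -> 3·ρ3
  [ 1  3    -1  13  -1/2 ]
  [ 0  1  -1/3   4  -1/3 ]
  [ 0  0     1   0    -2 ]
  [ 0  0     0   0  -1/2 ]
ρ4 -> -2·ρ4
  [ 1  3    -1  13  -1/2 ]
  [ 0  1  -1/3   4  -1/3 ]
  [ 0  0     1   0    -2 ]
  [ 0  0     0   0     1 ]
ρ3 -> ρ3 + 2·ρ4
  [ 1  3    -1  13  -1/2 ]
  [ 0  1  -1/3   4  -1/3 ]
  [ 0  0     1   0     0 ]
  [ 0  0     0   0     1 ]
ρ2 -> ρ2 + 1/3·ρ4
  [ 1  3    -1  13  -1/2 ]
  [ 0  1  -1/3   4     0 ]
  [ 0  0     1   0     0 ]
  [ 0  0     0   0     1 ]
ρ1 -> ρ1 + 1/2·ρ4
  [ 1  3    -1  13  0 ]
  [ 0  1  -1/3   4  0 ]
  [ 0  0     1   0  0 ]
  [ 0  0     0   0  1 ]
ρ2 -> ρ2 + 1/3·ρ3
  [ 1  3  -1  13  0 ]
  [ 0  1   0   4  0 ]
  [ 0  0   1   0  0 ]
  [ 0  0   0   0  1 ]
ρ1 -> ρ1 + ρ3
  [ 1  3  0  13  0 ]
  [ 0  1  0   4  0 ]
  [ 0  0  1   0  0 ]
  [ 0  0  0   0  1 ]
ρ1 -> ρ1 − 3·ρ2
  [ 1  0  0  1  0 ]
  [ 0  1  0  4  0 ]
  [ 0  0  1  0  0 ]
  [ 0  0  0  0  1 ]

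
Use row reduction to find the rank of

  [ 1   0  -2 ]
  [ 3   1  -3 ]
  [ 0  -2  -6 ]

rank = 2

Subtract 3 times R1 from R2.
  [ 1   0  -2 ]
  [ 0   1   3 ]
  [ 0  -2  -6 ]
Add 2 times R2 to R3.
  [ 1  0  -2 ]
  [ 0  1   3 ]
  [ 0  0   0 ]
The reduced form has 2 nonzero rows.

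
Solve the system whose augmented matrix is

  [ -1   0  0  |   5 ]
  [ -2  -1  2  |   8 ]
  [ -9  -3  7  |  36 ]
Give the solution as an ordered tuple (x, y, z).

(-5, -4, -3)

R1 → -1·R1
R2 → R2 + 2·R1
R3 → R3 + 9·R1
R2 → -1·R2
R3 → R3 + 3·R2
R2 → R2 + 2·R3
Reading off the last column: x = -5, y = -4, z = -3.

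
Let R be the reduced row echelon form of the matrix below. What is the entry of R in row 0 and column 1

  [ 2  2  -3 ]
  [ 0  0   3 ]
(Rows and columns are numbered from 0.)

1

R1 ← 1/2·R1
  [ 1  1  -3/2 ]
  [ 0  0     3 ]
R2 ← 1/3·R2
  [ 1  1  -3/2 ]
  [ 0  0     1 ]
R1 ← R1 + 3/2·R2
  [ 1  1  0 ]
  [ 0  0  1 ]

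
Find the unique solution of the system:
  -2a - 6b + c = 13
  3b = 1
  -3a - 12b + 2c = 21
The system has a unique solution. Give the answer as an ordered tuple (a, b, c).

Form the augmented matrix and row-reduce:
  [ -2   -6  1  |  13 ]
  [  0    3  0  |   1 ]
  [ -3  -12  2  |  21 ]
Multiply R1 by -1/2.
  [  1    3  -1/2  |  -13/2 ]
  [  0    3     0  |      1 ]
  [ -3  -12     2  |     21 ]
Add 3 times R1 to R3.
  [ 1   3  -1/2  |  -13/2 ]
  [ 0   3     0  |      1 ]
  [ 0  -3   1/2  |    3/2 ]
Multiply R2 by 1/3.
  [ 1   3  -1/2  |  -13/2 ]
  [ 0   1     0  |    1/3 ]
  [ 0  -3   1/2  |    3/2 ]
Add 3 times R2 to R3.
  [ 1  3  -1/2  |  -13/2 ]
  [ 0  1     0  |    1/3 ]
  [ 0  0   1/2  |    5/2 ]
Multiply R3 by 2.
  [ 1  3  -1/2  |  -13/2 ]
  [ 0  1     0  |    1/3 ]
  [ 0  0     1  |      5 ]
Add 1/2 times R3 to R1.
  [ 1  3  0  |   -4 ]
  [ 0  1  0  |  1/3 ]
  [ 0  0  1  |    5 ]
Subtract 3 times R2 from R1.
  [ 1  0  0  |   -5 ]
  [ 0  1  0  |  1/3 ]
  [ 0  0  1  |    5 ]
Reading off the last column: a = -5, b = 1/3, c = 5.

(-5, 1/3, 5)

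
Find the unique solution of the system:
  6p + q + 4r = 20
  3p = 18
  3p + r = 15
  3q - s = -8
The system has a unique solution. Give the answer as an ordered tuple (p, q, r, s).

Form the augmented matrix and row-reduce:
  [ 6  1  4   0  |  20 ]
  [ 3  0  0   0  |  18 ]
  [ 3  0  1   0  |  15 ]
  [ 0  3  0  -1  |  -8 ]
R1 → 1/6·R1
  [ 1  1/6  2/3   0  |  10/3 ]
  [ 3    0    0   0  |    18 ]
  [ 3    0    1   0  |    15 ]
  [ 0    3    0  -1  |    -8 ]
R2 → R2 − 3·R1
  [ 1   1/6  2/3   0  |  10/3 ]
  [ 0  -1/2   -2   0  |     8 ]
  [ 3     0    1   0  |    15 ]
  [ 0     3    0  -1  |    -8 ]
R3 → R3 − 3·R1
  [ 1   1/6  2/3   0  |  10/3 ]
  [ 0  -1/2   -2   0  |     8 ]
  [ 0  -1/2   -1   0  |     5 ]
  [ 0     3    0  -1  |    -8 ]
R2 → -2·R2
  [ 1   1/6  2/3   0  |  10/3 ]
  [ 0     1    4   0  |   -16 ]
  [ 0  -1/2   -1   0  |     5 ]
  [ 0     3    0  -1  |    -8 ]
R3 → R3 + 1/2·R2
  [ 1  1/6  2/3   0  |  10/3 ]
  [ 0    1    4   0  |   -16 ]
  [ 0    0    1   0  |    -3 ]
  [ 0    3    0  -1  |    -8 ]
R4 → R4 − 3·R2
  [ 1  1/6  2/3   0  |  10/3 ]
  [ 0    1    4   0  |   -16 ]
  [ 0    0    1   0  |    -3 ]
  [ 0    0  -12  -1  |    40 ]
R4 → R4 + 12·R3
  [ 1  1/6  2/3   0  |  10/3 ]
  [ 0    1    4   0  |   -16 ]
  [ 0    0    1   0  |    -3 ]
  [ 0    0    0  -1  |     4 ]
R4 → -1·R4
  [ 1  1/6  2/3  0  |  10/3 ]
  [ 0    1    4  0  |   -16 ]
  [ 0    0    1  0  |    -3 ]
  [ 0    0    0  1  |    -4 ]
R2 → R2 − 4·R3
  [ 1  1/6  2/3  0  |  10/3 ]
  [ 0    1    0  0  |    -4 ]
  [ 0    0    1  0  |    -3 ]
  [ 0    0    0  1  |    -4 ]
R1 → R1 − 2/3·R3
  [ 1  1/6  0  0  |  16/3 ]
  [ 0    1  0  0  |    -4 ]
  [ 0    0  1  0  |    -3 ]
  [ 0    0  0  1  |    -4 ]
R1 → R1 − 1/6·R2
  [ 1  0  0  0  |   6 ]
  [ 0  1  0  0  |  -4 ]
  [ 0  0  1  0  |  -3 ]
  [ 0  0  0  1  |  -4 ]
Reading off the last column: p = 6, q = -4, r = -3, s = -4.

(6, -4, -3, -4)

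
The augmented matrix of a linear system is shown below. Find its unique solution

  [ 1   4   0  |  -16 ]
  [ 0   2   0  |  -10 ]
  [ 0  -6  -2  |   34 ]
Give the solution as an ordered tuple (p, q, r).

(4, -5, -2)

ρ2 -> 1/2·ρ2
  [ 1   4   0  |  -16 ]
  [ 0   1   0  |   -5 ]
  [ 0  -6  -2  |   34 ]
ρ3 -> ρ3 + 6·ρ2
  [ 1  4   0  |  -16 ]
  [ 0  1   0  |   -5 ]
  [ 0  0  -2  |    4 ]
ρ3 -> -1/2·ρ3
  [ 1  4  0  |  -16 ]
  [ 0  1  0  |   -5 ]
  [ 0  0  1  |   -2 ]
ρ1 -> ρ1 − 4·ρ2
  [ 1  0  0  |   4 ]
  [ 0  1  0  |  -5 ]
  [ 0  0  1  |  -2 ]
Reading off the last column: p = 4, q = -5, r = -2.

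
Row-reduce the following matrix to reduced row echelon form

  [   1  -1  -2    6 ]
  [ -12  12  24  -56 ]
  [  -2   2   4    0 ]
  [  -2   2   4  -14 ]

[[1, -1, -2, 0], [0, 0, 0, 1], [0, 0, 0, 0], [0, 0, 0, 0]]

R2 := R2 + 12·R1
R3 := R3 + 2·R1
R4 := R4 + 2·R1
R2 := 1/16·R2
R3 := R3 − 12·R2
R4 := R4 + 2·R2
R1 := R1 − 6·R2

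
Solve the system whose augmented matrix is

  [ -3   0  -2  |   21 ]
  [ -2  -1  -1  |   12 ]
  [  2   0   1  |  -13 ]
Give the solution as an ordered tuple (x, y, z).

r1 -> -1/3·r1
r2 -> r2 + 2·r1
r3 -> r3 − 2·r1
r2 -> -1·r2
r3 -> -3·r3
r2 -> r2 + 1/3·r3
r1 -> r1 − 2/3·r3
Reading off the last column: x = -5, y = 1, z = -3.

(-5, 1, -3)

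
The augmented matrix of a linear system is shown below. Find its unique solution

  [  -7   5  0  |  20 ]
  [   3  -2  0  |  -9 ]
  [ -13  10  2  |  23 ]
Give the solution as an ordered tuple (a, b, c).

(-5, -3, -6)

R1 ← -1/7·R1
R2 ← R2 − 3·R1
R3 ← R3 + 13·R1
R2 ← 7·R2
R3 ← R3 − 5/7·R2
R3 ← 1/2·R3
R1 ← R1 + 5/7·R2
Reading off the last column: a = -5, b = -3, c = -6.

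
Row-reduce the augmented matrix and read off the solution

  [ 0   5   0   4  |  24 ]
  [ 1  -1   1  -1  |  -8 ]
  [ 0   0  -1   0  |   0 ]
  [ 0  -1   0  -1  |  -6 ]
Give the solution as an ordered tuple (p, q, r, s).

(-2, 0, 0, 6)

Swap R1 and R2.
Multiply R2 by 1/5.
Add R2 to R4.
Multiply R3 by -1.
Multiply R4 by -5.
Subtract 4/5 times R4 from R2.
Add R4 to R1.
Subtract R3 from R1.
Add R2 to R1.
Reading off the last column: p = -2, q = 0, r = 0, s = 6.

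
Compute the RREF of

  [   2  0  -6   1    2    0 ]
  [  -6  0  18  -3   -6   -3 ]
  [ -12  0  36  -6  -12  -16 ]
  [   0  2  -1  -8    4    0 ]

Multiply ρ1 by 1/2.
  [   1  0  -3  1/2    1    0 ]
  [  -6  0  18   -3   -6   -3 ]
  [ -12  0  36   -6  -12  -16 ]
  [   0  2  -1   -8    4    0 ]
Add 6 times ρ1 to ρ2.
  [   1  0  -3  1/2    1    0 ]
  [   0  0   0    0    0   -3 ]
  [ -12  0  36   -6  -12  -16 ]
  [   0  2  -1   -8    4    0 ]
Add 12 times ρ1 to ρ3.
  [ 1  0  -3  1/2  1    0 ]
  [ 0  0   0    0  0   -3 ]
  [ 0  0   0    0  0  -16 ]
  [ 0  2  -1   -8  4    0 ]
Swap ρ2 and ρ4.
  [ 1  0  -3  1/2  1    0 ]
  [ 0  2  -1   -8  4    0 ]
  [ 0  0   0    0  0  -16 ]
  [ 0  0   0    0  0   -3 ]
Multiply ρ2 by 1/2.
  [ 1  0    -3  1/2  1    0 ]
  [ 0  1  -1/2   -4  2    0 ]
  [ 0  0     0    0  0  -16 ]
  [ 0  0     0    0  0   -3 ]
Multiply ρ3 by -1/16.
  [ 1  0    -3  1/2  1   0 ]
  [ 0  1  -1/2   -4  2   0 ]
  [ 0  0     0    0  0   1 ]
  [ 0  0     0    0  0  -3 ]
Add 3 times ρ3 to ρ4.
  [ 1  0    -3  1/2  1  0 ]
  [ 0  1  -1/2   -4  2  0 ]
  [ 0  0     0    0  0  1 ]
  [ 0  0     0    0  0  0 ]

[[1, 0, -3, 1/2, 1, 0], [0, 1, -1/2, -4, 2, 0], [0, 0, 0, 0, 0, 1], [0, 0, 0, 0, 0, 0]]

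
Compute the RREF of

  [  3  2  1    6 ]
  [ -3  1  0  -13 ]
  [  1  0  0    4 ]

[[1, 0, 0, 4], [0, 1, 0, -1], [0, 0, 1, -4]]

R1 → 1/3·R1
  [  1  2/3  1/3    2 ]
  [ -3    1    0  -13 ]
  [  1    0    0    4 ]
R2 → R2 + 3·R1
  [ 1  2/3  1/3   2 ]
  [ 0    3    1  -7 ]
  [ 1    0    0   4 ]
R3 → R3 − R1
  [ 1   2/3   1/3   2 ]
  [ 0     3     1  -7 ]
  [ 0  -2/3  -1/3   2 ]
R2 → 1/3·R2
  [ 1   2/3   1/3     2 ]
  [ 0     1   1/3  -7/3 ]
  [ 0  -2/3  -1/3     2 ]
R3 → R3 + 2/3·R2
  [ 1  2/3   1/3     2 ]
  [ 0    1   1/3  -7/3 ]
  [ 0    0  -1/9   4/9 ]
R3 → -9·R3
  [ 1  2/3  1/3     2 ]
  [ 0    1  1/3  -7/3 ]
  [ 0    0    1    -4 ]
R2 → R2 − 1/3·R3
  [ 1  2/3  1/3   2 ]
  [ 0    1    0  -1 ]
  [ 0    0    1  -4 ]
R1 → R1 − 1/3·R3
  [ 1  2/3  0  10/3 ]
  [ 0    1  0    -1 ]
  [ 0    0  1    -4 ]
R1 → R1 − 2/3·R2
  [ 1  0  0   4 ]
  [ 0  1  0  -1 ]
  [ 0  0  1  -4 ]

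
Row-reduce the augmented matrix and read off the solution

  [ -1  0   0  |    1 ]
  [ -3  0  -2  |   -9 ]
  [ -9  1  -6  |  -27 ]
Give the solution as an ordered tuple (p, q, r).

(-1, 0, 6)

r1 := -1·r1
  [  1  0   0  |   -1 ]
  [ -3  0  -2  |   -9 ]
  [ -9  1  -6  |  -27 ]
r2 := r2 + 3·r1
  [  1  0   0  |   -1 ]
  [  0  0  -2  |  -12 ]
  [ -9  1  -6  |  -27 ]
r3 := r3 + 9·r1
  [ 1  0   0  |   -1 ]
  [ 0  0  -2  |  -12 ]
  [ 0  1  -6  |  -36 ]
r2 <-> r3
  [ 1  0   0  |   -1 ]
  [ 0  1  -6  |  -36 ]
  [ 0  0  -2  |  -12 ]
r3 := -1/2·r3
  [ 1  0   0  |   -1 ]
  [ 0  1  -6  |  -36 ]
  [ 0  0   1  |    6 ]
r2 := r2 + 6·r3
  [ 1  0  0  |  -1 ]
  [ 0  1  0  |   0 ]
  [ 0  0  1  |   6 ]
Reading off the last column: p = -1, q = 0, r = 6.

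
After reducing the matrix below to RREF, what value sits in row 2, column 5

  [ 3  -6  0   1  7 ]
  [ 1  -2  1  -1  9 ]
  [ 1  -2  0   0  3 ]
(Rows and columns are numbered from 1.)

Multiply r1 by 1/3.
  [ 1  -2  0  1/3  7/3 ]
  [ 1  -2  1   -1    9 ]
  [ 1  -2  0    0    3 ]
Subtract r1 from r2.
  [ 1  -2  0   1/3   7/3 ]
  [ 0   0  1  -4/3  20/3 ]
  [ 1  -2  0     0     3 ]
Subtract r1 from r3.
  [ 1  -2  0   1/3   7/3 ]
  [ 0   0  1  -4/3  20/3 ]
  [ 0   0  0  -1/3   2/3 ]
Multiply r3 by -3.
  [ 1  -2  0   1/3   7/3 ]
  [ 0   0  1  -4/3  20/3 ]
  [ 0   0  0     1    -2 ]
Add 4/3 times r3 to r2.
  [ 1  -2  0  1/3  7/3 ]
  [ 0   0  1    0    4 ]
  [ 0   0  0    1   -2 ]
Subtract 1/3 times r3 from r1.
  [ 1  -2  0  0   3 ]
  [ 0   0  1  0   4 ]
  [ 0   0  0  1  -2 ]

4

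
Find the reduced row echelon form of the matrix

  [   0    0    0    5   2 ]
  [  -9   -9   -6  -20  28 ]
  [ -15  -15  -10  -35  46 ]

R1 <-> R2
  [  -9   -9   -6  -20  28 ]
  [   0    0    0    5   2 ]
  [ -15  -15  -10  -35  46 ]
R1 → -1/9·R1
  [   1    1  2/3  20/9  -28/9 ]
  [   0    0    0     5      2 ]
  [ -15  -15  -10   -35     46 ]
R3 → R3 + 15·R1
  [ 1  1  2/3  20/9  -28/9 ]
  [ 0  0    0     5      2 ]
  [ 0  0    0  -5/3   -2/3 ]
R2 → 1/5·R2
  [ 1  1  2/3  20/9  -28/9 ]
  [ 0  0    0     1    2/5 ]
  [ 0  0    0  -5/3   -2/3 ]
R3 → R3 + 5/3·R2
  [ 1  1  2/3  20/9  -28/9 ]
  [ 0  0    0     1    2/5 ]
  [ 0  0    0     0      0 ]
R1 → R1 − 20/9·R2
  [ 1  1  2/3  0   -4 ]
  [ 0  0    0  1  2/5 ]
  [ 0  0    0  0    0 ]

[[1, 1, 2/3, 0, -4], [0, 0, 0, 1, 2/5], [0, 0, 0, 0, 0]]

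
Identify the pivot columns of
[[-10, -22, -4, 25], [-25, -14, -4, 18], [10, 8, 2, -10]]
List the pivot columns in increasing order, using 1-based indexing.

ρ1 ← -1/10·ρ1
  [   1  11/5  2/5  -5/2 ]
  [ -25   -14   -4    18 ]
  [  10     8    2   -10 ]
ρ2 ← ρ2 + 25·ρ1
  [  1  11/5  2/5   -5/2 ]
  [  0    41    6  -89/2 ]
  [ 10     8    2    -10 ]
ρ3 ← ρ3 − 10·ρ1
  [ 1  11/5  2/5   -5/2 ]
  [ 0    41    6  -89/2 ]
  [ 0   -14   -2     15 ]
ρ2 ← 1/41·ρ2
  [ 1  11/5   2/5    -5/2 ]
  [ 0     1  6/41  -89/82 ]
  [ 0   -14    -2      15 ]
ρ3 ← ρ3 + 14·ρ2
  [ 1  11/5   2/5    -5/2 ]
  [ 0     1  6/41  -89/82 ]
  [ 0     0  2/41   -8/41 ]
ρ3 ← 41/2·ρ3
  [ 1  11/5   2/5    -5/2 ]
  [ 0     1  6/41  -89/82 ]
  [ 0     0     1      -4 ]
ρ2 ← ρ2 − 6/41·ρ3
  [ 1  11/5  2/5  -5/2 ]
  [ 0     1    0  -1/2 ]
  [ 0     0    1    -4 ]
ρ1 ← ρ1 − 2/5·ρ3
  [ 1  11/5  0  -9/10 ]
  [ 0     1  0   -1/2 ]
  [ 0     0  1     -4 ]
ρ1 ← ρ1 − 11/5·ρ2
  [ 1  0  0   1/5 ]
  [ 0  1  0  -1/2 ]
  [ 0  0  1    -4 ]
Pivot columns are the columns containing a leading 1.

1, 2, 3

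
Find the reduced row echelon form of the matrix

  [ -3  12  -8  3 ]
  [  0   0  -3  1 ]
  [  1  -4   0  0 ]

ρ1 -> -1/3·ρ1
  [ 1  -4  8/3  -1 ]
  [ 0   0   -3   1 ]
  [ 1  -4    0   0 ]
ρ3 -> ρ3 − ρ1
  [ 1  -4   8/3  -1 ]
  [ 0   0    -3   1 ]
  [ 0   0  -8/3   1 ]
ρ2 -> -1/3·ρ2
  [ 1  -4   8/3    -1 ]
  [ 0   0     1  -1/3 ]
  [ 0   0  -8/3     1 ]
ρ3 -> ρ3 + 8/3·ρ2
  [ 1  -4  8/3    -1 ]
  [ 0   0    1  -1/3 ]
  [ 0   0    0   1/9 ]
ρ3 -> 9·ρ3
  [ 1  -4  8/3    -1 ]
  [ 0   0    1  -1/3 ]
  [ 0   0    0     1 ]
ρ2 -> ρ2 + 1/3·ρ3
  [ 1  -4  8/3  -1 ]
  [ 0   0    1   0 ]
  [ 0   0    0   1 ]
ρ1 -> ρ1 + ρ3
  [ 1  -4  8/3  0 ]
  [ 0   0    1  0 ]
  [ 0   0    0  1 ]
ρ1 -> ρ1 − 8/3·ρ2
  [ 1  -4  0  0 ]
  [ 0   0  1  0 ]
  [ 0   0  0  1 ]

[[1, -4, 0, 0], [0, 0, 1, 0], [0, 0, 0, 1]]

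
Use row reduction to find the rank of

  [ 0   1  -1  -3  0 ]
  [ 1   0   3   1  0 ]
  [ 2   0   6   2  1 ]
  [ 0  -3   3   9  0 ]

R1 <-> R2
R3 := R3 − 2·R1
R4 := R4 + 3·R2
The reduced form has 3 nonzero rows.

rank = 3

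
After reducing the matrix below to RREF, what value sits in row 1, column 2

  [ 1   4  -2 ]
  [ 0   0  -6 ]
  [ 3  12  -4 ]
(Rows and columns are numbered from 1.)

r3 ← r3 − 3·r1
r2 ← -1/6·r2
r3 ← r3 − 2·r2
r1 ← r1 + 2·r2

4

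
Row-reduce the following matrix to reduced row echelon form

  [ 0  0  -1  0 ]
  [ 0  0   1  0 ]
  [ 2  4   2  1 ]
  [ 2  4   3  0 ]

Swap R1 and R3.
  [ 2  4   2  1 ]
  [ 0  0   1  0 ]
  [ 0  0  -1  0 ]
  [ 2  4   3  0 ]
Multiply R1 by 1/2.
  [ 1  2   1  1/2 ]
  [ 0  0   1    0 ]
  [ 0  0  -1    0 ]
  [ 2  4   3    0 ]
Subtract 2 times R1 from R4.
  [ 1  2   1  1/2 ]
  [ 0  0   1    0 ]
  [ 0  0  -1    0 ]
  [ 0  0   1   -1 ]
Add R2 to R3.
  [ 1  2  1  1/2 ]
  [ 0  0  1    0 ]
  [ 0  0  0    0 ]
  [ 0  0  1   -1 ]
Subtract R2 from R4.
  [ 1  2  1  1/2 ]
  [ 0  0  1    0 ]
  [ 0  0  0    0 ]
  [ 0  0  0   -1 ]
Swap R3 and R4.
  [ 1  2  1  1/2 ]
  [ 0  0  1    0 ]
  [ 0  0  0   -1 ]
  [ 0  0  0    0 ]
Multiply R3 by -1.
  [ 1  2  1  1/2 ]
  [ 0  0  1    0 ]
  [ 0  0  0    1 ]
  [ 0  0  0    0 ]
Subtract 1/2 times R3 from R1.
  [ 1  2  1  0 ]
  [ 0  0  1  0 ]
  [ 0  0  0  1 ]
  [ 0  0  0  0 ]
Subtract R2 from R1.
  [ 1  2  0  0 ]
  [ 0  0  1  0 ]
  [ 0  0  0  1 ]
  [ 0  0  0  0 ]

[[1, 2, 0, 0], [0, 0, 1, 0], [0, 0, 0, 1], [0, 0, 0, 0]]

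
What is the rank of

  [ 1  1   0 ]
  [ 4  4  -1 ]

r2 → r2 − 4·r1
  [ 1  1   0 ]
  [ 0  0  -1 ]
r2 → -1·r2
  [ 1  1  0 ]
  [ 0  0  1 ]
The reduced form has 2 nonzero rows.

rank = 2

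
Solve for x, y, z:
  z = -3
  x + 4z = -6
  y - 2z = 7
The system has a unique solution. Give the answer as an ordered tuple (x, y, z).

Form the augmented matrix and row-reduce:
  [ 0  0   1  |  -3 ]
  [ 1  0   4  |  -6 ]
  [ 0  1  -2  |   7 ]
ρ1 ↔ ρ2
  [ 1  0   4  |  -6 ]
  [ 0  0   1  |  -3 ]
  [ 0  1  -2  |   7 ]
ρ2 ↔ ρ3
  [ 1  0   4  |  -6 ]
  [ 0  1  -2  |   7 ]
  [ 0  0   1  |  -3 ]
ρ2 → ρ2 + 2·ρ3
  [ 1  0  4  |  -6 ]
  [ 0  1  0  |   1 ]
  [ 0  0  1  |  -3 ]
ρ1 → ρ1 − 4·ρ3
  [ 1  0  0  |   6 ]
  [ 0  1  0  |   1 ]
  [ 0  0  1  |  -3 ]
Reading off the last column: x = 6, y = 1, z = -3.

(6, 1, -3)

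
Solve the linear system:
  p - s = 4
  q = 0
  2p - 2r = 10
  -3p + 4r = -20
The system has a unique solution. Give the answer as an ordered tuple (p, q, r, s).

Form the augmented matrix and row-reduce:
  [  1  0   0  -1  |    4 ]
  [  0  1   0   0  |    0 ]
  [  2  0  -2   0  |   10 ]
  [ -3  0   4   0  |  -20 ]
ρ3 ← ρ3 − 2·ρ1
  [  1  0   0  -1  |    4 ]
  [  0  1   0   0  |    0 ]
  [  0  0  -2   2  |    2 ]
  [ -3  0   4   0  |  -20 ]
ρ4 ← ρ4 + 3·ρ1
  [ 1  0   0  -1  |   4 ]
  [ 0  1   0   0  |   0 ]
  [ 0  0  -2   2  |   2 ]
  [ 0  0   4  -3  |  -8 ]
ρ3 ← -1/2·ρ3
  [ 1  0  0  -1  |   4 ]
  [ 0  1  0   0  |   0 ]
  [ 0  0  1  -1  |  -1 ]
  [ 0  0  4  -3  |  -8 ]
ρ4 ← ρ4 − 4·ρ3
  [ 1  0  0  -1  |   4 ]
  [ 0  1  0   0  |   0 ]
  [ 0  0  1  -1  |  -1 ]
  [ 0  0  0   1  |  -4 ]
ρ3 ← ρ3 + ρ4
  [ 1  0  0  -1  |   4 ]
  [ 0  1  0   0  |   0 ]
  [ 0  0  1   0  |  -5 ]
  [ 0  0  0   1  |  -4 ]
ρ1 ← ρ1 + ρ4
  [ 1  0  0  0  |   0 ]
  [ 0  1  0  0  |   0 ]
  [ 0  0  1  0  |  -5 ]
  [ 0  0  0  1  |  -4 ]
Reading off the last column: p = 0, q = 0, r = -5, s = -4.

(0, 0, -5, -4)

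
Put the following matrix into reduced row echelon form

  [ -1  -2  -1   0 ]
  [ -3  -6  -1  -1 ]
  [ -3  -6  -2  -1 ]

ρ1 ← -1·ρ1
  [  1   2   1   0 ]
  [ -3  -6  -1  -1 ]
  [ -3  -6  -2  -1 ]
ρ2 ← ρ2 + 3·ρ1
  [  1   2   1   0 ]
  [  0   0   2  -1 ]
  [ -3  -6  -2  -1 ]
ρ3 ← ρ3 + 3·ρ1
  [ 1  2  1   0 ]
  [ 0  0  2  -1 ]
  [ 0  0  1  -1 ]
ρ2 ← 1/2·ρ2
  [ 1  2  1     0 ]
  [ 0  0  1  -1/2 ]
  [ 0  0  1    -1 ]
ρ3 ← ρ3 − ρ2
  [ 1  2  1     0 ]
  [ 0  0  1  -1/2 ]
  [ 0  0  0  -1/2 ]
ρ3 ← -2·ρ3
  [ 1  2  1     0 ]
  [ 0  0  1  -1/2 ]
  [ 0  0  0     1 ]
ρ2 ← ρ2 + 1/2·ρ3
  [ 1  2  1  0 ]
  [ 0  0  1  0 ]
  [ 0  0  0  1 ]
ρ1 ← ρ1 − ρ2
  [ 1  2  0  0 ]
  [ 0  0  1  0 ]
  [ 0  0  0  1 ]

[[1, 2, 0, 0], [0, 0, 1, 0], [0, 0, 0, 1]]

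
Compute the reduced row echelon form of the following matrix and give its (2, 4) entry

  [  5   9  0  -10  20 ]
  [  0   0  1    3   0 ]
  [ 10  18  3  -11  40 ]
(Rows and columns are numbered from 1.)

R1 ← 1/5·R1
  [  1  9/5  0   -2   4 ]
  [  0    0  1    3   0 ]
  [ 10   18  3  -11  40 ]
R3 ← R3 − 10·R1
  [ 1  9/5  0  -2  4 ]
  [ 0    0  1   3  0 ]
  [ 0    0  3   9  0 ]
R3 ← R3 − 3·R2
  [ 1  9/5  0  -2  4 ]
  [ 0    0  1   3  0 ]
  [ 0    0  0   0  0 ]

3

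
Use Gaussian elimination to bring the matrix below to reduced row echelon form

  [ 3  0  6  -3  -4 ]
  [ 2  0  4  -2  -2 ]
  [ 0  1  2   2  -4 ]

ρ1 -> 1/3·ρ1
  [ 1  0  2  -1  -4/3 ]
  [ 2  0  4  -2    -2 ]
  [ 0  1  2   2    -4 ]
ρ2 -> ρ2 − 2·ρ1
  [ 1  0  2  -1  -4/3 ]
  [ 0  0  0   0   2/3 ]
  [ 0  1  2   2    -4 ]
ρ2 ↔ ρ3
  [ 1  0  2  -1  -4/3 ]
  [ 0  1  2   2    -4 ]
  [ 0  0  0   0   2/3 ]
ρ3 -> 3/2·ρ3
  [ 1  0  2  -1  -4/3 ]
  [ 0  1  2   2    -4 ]
  [ 0  0  0   0     1 ]
ρ2 -> ρ2 + 4·ρ3
  [ 1  0  2  -1  -4/3 ]
  [ 0  1  2   2     0 ]
  [ 0  0  0   0     1 ]
ρ1 -> ρ1 + 4/3·ρ3
  [ 1  0  2  -1  0 ]
  [ 0  1  2   2  0 ]
  [ 0  0  0   0  1 ]

[[1, 0, 2, -1, 0], [0, 1, 2, 2, 0], [0, 0, 0, 0, 1]]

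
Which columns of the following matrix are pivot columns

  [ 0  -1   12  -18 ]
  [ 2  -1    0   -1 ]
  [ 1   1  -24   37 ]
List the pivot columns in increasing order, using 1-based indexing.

R1 <=> R2
  [ 2  -1    0   -1 ]
  [ 0  -1   12  -18 ]
  [ 1   1  -24   37 ]
R1 → 1/2·R1
  [ 1  -1/2    0  -1/2 ]
  [ 0    -1   12   -18 ]
  [ 1     1  -24    37 ]
R3 → R3 − R1
  [ 1  -1/2    0  -1/2 ]
  [ 0    -1   12   -18 ]
  [ 0   3/2  -24  75/2 ]
R2 → -1·R2
  [ 1  -1/2    0  -1/2 ]
  [ 0     1  -12    18 ]
  [ 0   3/2  -24  75/2 ]
R3 → R3 − 3/2·R2
  [ 1  -1/2    0  -1/2 ]
  [ 0     1  -12    18 ]
  [ 0     0   -6  21/2 ]
R3 → -1/6·R3
  [ 1  -1/2    0  -1/2 ]
  [ 0     1  -12    18 ]
  [ 0     0    1  -7/4 ]
R2 → R2 + 12·R3
  [ 1  -1/2  0  -1/2 ]
  [ 0     1  0    -3 ]
  [ 0     0  1  -7/4 ]
R1 → R1 + 1/2·R2
  [ 1  0  0    -2 ]
  [ 0  1  0    -3 ]
  [ 0  0  1  -7/4 ]
Pivot columns are the columns containing a leading 1.

1, 2, 3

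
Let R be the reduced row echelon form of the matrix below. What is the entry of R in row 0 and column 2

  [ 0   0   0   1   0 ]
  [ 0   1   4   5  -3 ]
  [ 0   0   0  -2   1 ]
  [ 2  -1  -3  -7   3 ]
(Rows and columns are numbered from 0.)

R1 ↔ R4
  [ 2  -1  -3  -7   3 ]
  [ 0   1   4   5  -3 ]
  [ 0   0   0  -2   1 ]
  [ 0   0   0   1   0 ]
R1 -> 1/2·R1
  [ 1  -1/2  -3/2  -7/2  3/2 ]
  [ 0     1     4     5   -3 ]
  [ 0     0     0    -2    1 ]
  [ 0     0     0     1    0 ]
R3 -> -1/2·R3
  [ 1  -1/2  -3/2  -7/2   3/2 ]
  [ 0     1     4     5    -3 ]
  [ 0     0     0     1  -1/2 ]
  [ 0     0     0     1     0 ]
R4 -> R4 − R3
  [ 1  -1/2  -3/2  -7/2   3/2 ]
  [ 0     1     4     5    -3 ]
  [ 0     0     0     1  -1/2 ]
  [ 0     0     0     0   1/2 ]
R4 -> 2·R4
  [ 1  -1/2  -3/2  -7/2   3/2 ]
  [ 0     1     4     5    -3 ]
  [ 0     0     0     1  -1/2 ]
  [ 0     0     0     0     1 ]
R3 -> R3 + 1/2·R4
  [ 1  -1/2  -3/2  -7/2  3/2 ]
  [ 0     1     4     5   -3 ]
  [ 0     0     0     1    0 ]
  [ 0     0     0     0    1 ]
R2 -> R2 + 3·R4
  [ 1  -1/2  -3/2  -7/2  3/2 ]
  [ 0     1     4     5    0 ]
  [ 0     0     0     1    0 ]
  [ 0     0     0     0    1 ]
R1 -> R1 − 3/2·R4
  [ 1  -1/2  -3/2  -7/2  0 ]
  [ 0     1     4     5  0 ]
  [ 0     0     0     1  0 ]
  [ 0     0     0     0  1 ]
R2 -> R2 − 5·R3
  [ 1  -1/2  -3/2  -7/2  0 ]
  [ 0     1     4     0  0 ]
  [ 0     0     0     1  0 ]
  [ 0     0     0     0  1 ]
R1 -> R1 + 7/2·R3
  [ 1  -1/2  -3/2  0  0 ]
  [ 0     1     4  0  0 ]
  [ 0     0     0  1  0 ]
  [ 0     0     0  0  1 ]
R1 -> R1 + 1/2·R2
  [ 1  0  1/2  0  0 ]
  [ 0  1    4  0  0 ]
  [ 0  0    0  1  0 ]
  [ 0  0    0  0  1 ]

1/2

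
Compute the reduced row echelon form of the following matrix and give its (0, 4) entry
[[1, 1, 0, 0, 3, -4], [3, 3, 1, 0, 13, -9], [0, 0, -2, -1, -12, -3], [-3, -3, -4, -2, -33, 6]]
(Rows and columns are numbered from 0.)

Subtract 3 times R1 from R2.
Add 3 times R1 to R4.
Add 2 times R2 to R3.
Add 4 times R2 to R4.
Multiply R3 by -1.
Add 2 times R3 to R4.

3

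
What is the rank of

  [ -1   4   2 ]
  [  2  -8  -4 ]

Multiply r1 by -1.
  [ 1  -4  -2 ]
  [ 2  -8  -4 ]
Subtract 2 times r1 from r2.
  [ 1  -4  -2 ]
  [ 0   0   0 ]
The reduced form has 1 nonzero row.

rank = 1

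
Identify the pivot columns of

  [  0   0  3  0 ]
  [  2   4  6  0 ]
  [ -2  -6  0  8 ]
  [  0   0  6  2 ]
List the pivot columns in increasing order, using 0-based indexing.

R1 ↔ R2
  [  2   4  6  0 ]
  [  0   0  3  0 ]
  [ -2  -6  0  8 ]
  [  0   0  6  2 ]
R1 → 1/2·R1
  [  1   2  3  0 ]
  [  0   0  3  0 ]
  [ -2  -6  0  8 ]
  [  0   0  6  2 ]
R3 → R3 + 2·R1
  [ 1   2  3  0 ]
  [ 0   0  3  0 ]
  [ 0  -2  6  8 ]
  [ 0   0  6  2 ]
R2 ↔ R3
  [ 1   2  3  0 ]
  [ 0  -2  6  8 ]
  [ 0   0  3  0 ]
  [ 0   0  6  2 ]
R2 → -1/2·R2
  [ 1  2   3   0 ]
  [ 0  1  -3  -4 ]
  [ 0  0   3   0 ]
  [ 0  0   6   2 ]
R3 → 1/3·R3
  [ 1  2   3   0 ]
  [ 0  1  -3  -4 ]
  [ 0  0   1   0 ]
  [ 0  0   6   2 ]
R4 → R4 − 6·R3
  [ 1  2   3   0 ]
  [ 0  1  -3  -4 ]
  [ 0  0   1   0 ]
  [ 0  0   0   2 ]
R4 → 1/2·R4
  [ 1  2   3   0 ]
  [ 0  1  -3  -4 ]
  [ 0  0   1   0 ]
  [ 0  0   0   1 ]
R2 → R2 + 4·R4
  [ 1  2   3  0 ]
  [ 0  1  -3  0 ]
  [ 0  0   1  0 ]
  [ 0  0   0  1 ]
R2 → R2 + 3·R3
  [ 1  2  3  0 ]
  [ 0  1  0  0 ]
  [ 0  0  1  0 ]
  [ 0  0  0  1 ]
R1 → R1 − 3·R3
  [ 1  2  0  0 ]
  [ 0  1  0  0 ]
  [ 0  0  1  0 ]
  [ 0  0  0  1 ]
R1 → R1 − 2·R2
  [ 1  0  0  0 ]
  [ 0  1  0  0 ]
  [ 0  0  1  0 ]
  [ 0  0  0  1 ]
Pivot columns are the columns containing a leading 1.

0, 1, 2, 3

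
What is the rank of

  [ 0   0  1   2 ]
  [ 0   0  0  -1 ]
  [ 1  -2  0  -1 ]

rank = 3

R1 ↔ R3
  [ 1  -2  0  -1 ]
  [ 0   0  0  -1 ]
  [ 0   0  1   2 ]
R2 ↔ R3
  [ 1  -2  0  -1 ]
  [ 0   0  1   2 ]
  [ 0   0  0  -1 ]
R3 := -1·R3
  [ 1  -2  0  -1 ]
  [ 0   0  1   2 ]
  [ 0   0  0   1 ]
R2 := R2 − 2·R3
  [ 1  -2  0  -1 ]
  [ 0   0  1   0 ]
  [ 0   0  0   1 ]
R1 := R1 + R3
  [ 1  -2  0  0 ]
  [ 0   0  1  0 ]
  [ 0   0  0  1 ]
The reduced form has 3 nonzero rows.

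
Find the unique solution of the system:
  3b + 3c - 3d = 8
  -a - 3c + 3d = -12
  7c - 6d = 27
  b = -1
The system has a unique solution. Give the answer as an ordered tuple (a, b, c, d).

(1, -1, 5, 4/3)

Form the augmented matrix and row-reduce:
  [  0  3   3  -3  |    8 ]
  [ -1  0  -3   3  |  -12 ]
  [  0  0   7  -6  |   27 ]
  [  0  1   0   0  |   -1 ]
ρ1 <-> ρ2
  [ -1  0  -3   3  |  -12 ]
  [  0  3   3  -3  |    8 ]
  [  0  0   7  -6  |   27 ]
  [  0  1   0   0  |   -1 ]
ρ1 → -1·ρ1
  [ 1  0  3  -3  |  12 ]
  [ 0  3  3  -3  |   8 ]
  [ 0  0  7  -6  |  27 ]
  [ 0  1  0   0  |  -1 ]
ρ2 → 1/3·ρ2
  [ 1  0  3  -3  |   12 ]
  [ 0  1  1  -1  |  8/3 ]
  [ 0  0  7  -6  |   27 ]
  [ 0  1  0   0  |   -1 ]
ρ4 → ρ4 − ρ2
  [ 1  0   3  -3  |     12 ]
  [ 0  1   1  -1  |    8/3 ]
  [ 0  0   7  -6  |     27 ]
  [ 0  0  -1   1  |  -11/3 ]
ρ3 → 1/7·ρ3
  [ 1  0   3    -3  |     12 ]
  [ 0  1   1    -1  |    8/3 ]
  [ 0  0   1  -6/7  |   27/7 ]
  [ 0  0  -1     1  |  -11/3 ]
ρ4 → ρ4 + ρ3
  [ 1  0  3    -3  |    12 ]
  [ 0  1  1    -1  |   8/3 ]
  [ 0  0  1  -6/7  |  27/7 ]
  [ 0  0  0   1/7  |  4/21 ]
ρ4 → 7·ρ4
  [ 1  0  3    -3  |    12 ]
  [ 0  1  1    -1  |   8/3 ]
  [ 0  0  1  -6/7  |  27/7 ]
  [ 0  0  0     1  |   4/3 ]
ρ3 → ρ3 + 6/7·ρ4
  [ 1  0  3  -3  |   12 ]
  [ 0  1  1  -1  |  8/3 ]
  [ 0  0  1   0  |    5 ]
  [ 0  0  0   1  |  4/3 ]
ρ2 → ρ2 + ρ4
  [ 1  0  3  -3  |   12 ]
  [ 0  1  1   0  |    4 ]
  [ 0  0  1   0  |    5 ]
  [ 0  0  0   1  |  4/3 ]
ρ1 → ρ1 + 3·ρ4
  [ 1  0  3  0  |   16 ]
  [ 0  1  1  0  |    4 ]
  [ 0  0  1  0  |    5 ]
  [ 0  0  0  1  |  4/3 ]
ρ2 → ρ2 − ρ3
  [ 1  0  3  0  |   16 ]
  [ 0  1  0  0  |   -1 ]
  [ 0  0  1  0  |    5 ]
  [ 0  0  0  1  |  4/3 ]
ρ1 → ρ1 − 3·ρ3
  [ 1  0  0  0  |    1 ]
  [ 0  1  0  0  |   -1 ]
  [ 0  0  1  0  |    5 ]
  [ 0  0  0  1  |  4/3 ]
Reading off the last column: a = 1, b = -1, c = 5, d = 4/3.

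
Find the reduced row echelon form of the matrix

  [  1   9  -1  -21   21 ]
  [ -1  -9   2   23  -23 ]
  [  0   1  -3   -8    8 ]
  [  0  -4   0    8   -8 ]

r2 := r2 + r1
  [ 1   9  -1  -21  21 ]
  [ 0   0   1    2  -2 ]
  [ 0   1  -3   -8   8 ]
  [ 0  -4   0    8  -8 ]
r2 <=> r3
  [ 1   9  -1  -21  21 ]
  [ 0   1  -3   -8   8 ]
  [ 0   0   1    2  -2 ]
  [ 0  -4   0    8  -8 ]
r4 := r4 + 4·r2
  [ 1  9   -1  -21  21 ]
  [ 0  1   -3   -8   8 ]
  [ 0  0    1    2  -2 ]
  [ 0  0  -12  -24  24 ]
r4 := r4 + 12·r3
  [ 1  9  -1  -21  21 ]
  [ 0  1  -3   -8   8 ]
  [ 0  0   1    2  -2 ]
  [ 0  0   0    0   0 ]
r2 := r2 + 3·r3
  [ 1  9  -1  -21  21 ]
  [ 0  1   0   -2   2 ]
  [ 0  0   1    2  -2 ]
  [ 0  0   0    0   0 ]
r1 := r1 + r3
  [ 1  9  0  -19  19 ]
  [ 0  1  0   -2   2 ]
  [ 0  0  1    2  -2 ]
  [ 0  0  0    0   0 ]
r1 := r1 − 9·r2
  [ 1  0  0  -1   1 ]
  [ 0  1  0  -2   2 ]
  [ 0  0  1   2  -2 ]
  [ 0  0  0   0   0 ]

[[1, 0, 0, -1, 1], [0, 1, 0, -2, 2], [0, 0, 1, 2, -2], [0, 0, 0, 0, 0]]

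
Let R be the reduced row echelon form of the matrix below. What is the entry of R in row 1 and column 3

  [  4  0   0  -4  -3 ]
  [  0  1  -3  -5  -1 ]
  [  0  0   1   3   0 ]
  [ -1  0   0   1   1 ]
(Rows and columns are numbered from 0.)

R1 := 1/4·R1
  [  1  0   0  -1  -3/4 ]
  [  0  1  -3  -5    -1 ]
  [  0  0   1   3     0 ]
  [ -1  0   0   1     1 ]
R4 := R4 + R1
  [ 1  0   0  -1  -3/4 ]
  [ 0  1  -3  -5    -1 ]
  [ 0  0   1   3     0 ]
  [ 0  0   0   0   1/4 ]
R4 := 4·R4
  [ 1  0   0  -1  -3/4 ]
  [ 0  1  -3  -5    -1 ]
  [ 0  0   1   3     0 ]
  [ 0  0   0   0     1 ]
R2 := R2 + R4
  [ 1  0   0  -1  -3/4 ]
  [ 0  1  -3  -5     0 ]
  [ 0  0   1   3     0 ]
  [ 0  0   0   0     1 ]
R1 := R1 + 3/4·R4
  [ 1  0   0  -1  0 ]
  [ 0  1  -3  -5  0 ]
  [ 0  0   1   3  0 ]
  [ 0  0   0   0  1 ]
R2 := R2 + 3·R3
  [ 1  0  0  -1  0 ]
  [ 0  1  0   4  0 ]
  [ 0  0  1   3  0 ]
  [ 0  0  0   0  1 ]

4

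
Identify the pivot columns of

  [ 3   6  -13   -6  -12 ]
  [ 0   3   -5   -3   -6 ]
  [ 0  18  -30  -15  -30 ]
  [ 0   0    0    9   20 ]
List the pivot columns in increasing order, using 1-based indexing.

R1 := 1/3·R1
R2 := 1/3·R2
R3 := R3 − 18·R2
R3 := 1/3·R3
R4 := R4 − 9·R3
R4 := 1/2·R4
R3 := R3 − 2·R4
R2 := R2 + 2·R4
R1 := R1 + 4·R4
R2 := R2 + R3
R1 := R1 + 2·R3
R1 := R1 − 2·R2
Pivot columns are the columns containing a leading 1.

1, 2, 4, 5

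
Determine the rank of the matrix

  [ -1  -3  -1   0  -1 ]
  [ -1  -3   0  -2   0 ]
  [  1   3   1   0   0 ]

rank = 3

R1 -> -1·R1
  [  1   3  1   0  1 ]
  [ -1  -3  0  -2  0 ]
  [  1   3  1   0  0 ]
R2 -> R2 + R1
  [ 1  3  1   0  1 ]
  [ 0  0  1  -2  1 ]
  [ 1  3  1   0  0 ]
R3 -> R3 − R1
  [ 1  3  1   0   1 ]
  [ 0  0  1  -2   1 ]
  [ 0  0  0   0  -1 ]
R3 -> -1·R3
  [ 1  3  1   0  1 ]
  [ 0  0  1  -2  1 ]
  [ 0  0  0   0  1 ]
R2 -> R2 − R3
  [ 1  3  1   0  1 ]
  [ 0  0  1  -2  0 ]
  [ 0  0  0   0  1 ]
R1 -> R1 − R3
  [ 1  3  1   0  0 ]
  [ 0  0  1  -2  0 ]
  [ 0  0  0   0  1 ]
R1 -> R1 − R2
  [ 1  3  0   2  0 ]
  [ 0  0  1  -2  0 ]
  [ 0  0  0   0  1 ]
The reduced form has 3 nonzero rows.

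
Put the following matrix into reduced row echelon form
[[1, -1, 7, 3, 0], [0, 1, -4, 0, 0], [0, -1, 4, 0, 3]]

[[1, 0, 3, 3, 0], [0, 1, -4, 0, 0], [0, 0, 0, 0, 1]]

R3 → R3 + R2
  [ 1  -1   7  3  0 ]
  [ 0   1  -4  0  0 ]
  [ 0   0   0  0  3 ]
R3 → 1/3·R3
  [ 1  -1   7  3  0 ]
  [ 0   1  -4  0  0 ]
  [ 0   0   0  0  1 ]
R1 → R1 + R2
  [ 1  0   3  3  0 ]
  [ 0  1  -4  0  0 ]
  [ 0  0   0  0  1 ]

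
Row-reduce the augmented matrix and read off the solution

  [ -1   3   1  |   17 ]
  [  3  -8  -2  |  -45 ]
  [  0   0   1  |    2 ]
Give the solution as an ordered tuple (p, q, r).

(-3, 4, 2)

r1 -> -1·r1
  [ 1  -3  -1  |  -17 ]
  [ 3  -8  -2  |  -45 ]
  [ 0   0   1  |    2 ]
r2 -> r2 − 3·r1
  [ 1  -3  -1  |  -17 ]
  [ 0   1   1  |    6 ]
  [ 0   0   1  |    2 ]
r2 -> r2 − r3
  [ 1  -3  -1  |  -17 ]
  [ 0   1   0  |    4 ]
  [ 0   0   1  |    2 ]
r1 -> r1 + r3
  [ 1  -3  0  |  -15 ]
  [ 0   1  0  |    4 ]
  [ 0   0  1  |    2 ]
r1 -> r1 + 3·r2
  [ 1  0  0  |  -3 ]
  [ 0  1  0  |   4 ]
  [ 0  0  1  |   2 ]
Reading off the last column: p = -3, q = 4, r = 2.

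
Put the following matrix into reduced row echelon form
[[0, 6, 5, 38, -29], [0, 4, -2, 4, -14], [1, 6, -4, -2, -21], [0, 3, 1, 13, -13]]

[[1, 0, 0, -4, -1], [0, 1, 0, 3, -4], [0, 0, 1, 4, -1], [0, 0, 0, 0, 0]]

R1 <=> R3
  [ 1  6  -4  -2  -21 ]
  [ 0  4  -2   4  -14 ]
  [ 0  6   5  38  -29 ]
  [ 0  3   1  13  -13 ]
R2 → 1/4·R2
  [ 1  6    -4  -2   -21 ]
  [ 0  1  -1/2   1  -7/2 ]
  [ 0  6     5  38   -29 ]
  [ 0  3     1  13   -13 ]
R3 → R3 − 6·R2
  [ 1  6    -4  -2   -21 ]
  [ 0  1  -1/2   1  -7/2 ]
  [ 0  0     8  32    -8 ]
  [ 0  3     1  13   -13 ]
R4 → R4 − 3·R2
  [ 1  6    -4  -2   -21 ]
  [ 0  1  -1/2   1  -7/2 ]
  [ 0  0     8  32    -8 ]
  [ 0  0   5/2  10  -5/2 ]
R3 → 1/8·R3
  [ 1  6    -4  -2   -21 ]
  [ 0  1  -1/2   1  -7/2 ]
  [ 0  0     1   4    -1 ]
  [ 0  0   5/2  10  -5/2 ]
R4 → R4 − 5/2·R3
  [ 1  6    -4  -2   -21 ]
  [ 0  1  -1/2   1  -7/2 ]
  [ 0  0     1   4    -1 ]
  [ 0  0     0   0     0 ]
R2 → R2 + 1/2·R3
  [ 1  6  -4  -2  -21 ]
  [ 0  1   0   3   -4 ]
  [ 0  0   1   4   -1 ]
  [ 0  0   0   0    0 ]
R1 → R1 + 4·R3
  [ 1  6  0  14  -25 ]
  [ 0  1  0   3   -4 ]
  [ 0  0  1   4   -1 ]
  [ 0  0  0   0    0 ]
R1 → R1 − 6·R2
  [ 1  0  0  -4  -1 ]
  [ 0  1  0   3  -4 ]
  [ 0  0  1   4  -1 ]
  [ 0  0  0   0   0 ]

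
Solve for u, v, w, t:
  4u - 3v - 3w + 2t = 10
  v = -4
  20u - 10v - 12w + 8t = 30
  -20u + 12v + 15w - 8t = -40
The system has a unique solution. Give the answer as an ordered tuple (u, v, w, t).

(-1/2, -4, -2/3, -1)

Form the augmented matrix and row-reduce:
  [   4   -3   -3   2  |   10 ]
  [   0    1    0   0  |   -4 ]
  [  20  -10  -12   8  |   30 ]
  [ -20   12   15  -8  |  -40 ]
R1 -> 1/4·R1
  [   1  -3/4  -3/4  1/2  |  5/2 ]
  [   0     1     0    0  |   -4 ]
  [  20   -10   -12    8  |   30 ]
  [ -20    12    15   -8  |  -40 ]
R3 -> R3 − 20·R1
  [   1  -3/4  -3/4  1/2  |  5/2 ]
  [   0     1     0    0  |   -4 ]
  [   0     5     3   -2  |  -20 ]
  [ -20    12    15   -8  |  -40 ]
R4 -> R4 + 20·R1
  [ 1  -3/4  -3/4  1/2  |  5/2 ]
  [ 0     1     0    0  |   -4 ]
  [ 0     5     3   -2  |  -20 ]
  [ 0    -3     0    2  |   10 ]
R3 -> R3 − 5·R2
  [ 1  -3/4  -3/4  1/2  |  5/2 ]
  [ 0     1     0    0  |   -4 ]
  [ 0     0     3   -2  |    0 ]
  [ 0    -3     0    2  |   10 ]
R4 -> R4 + 3·R2
  [ 1  -3/4  -3/4  1/2  |  5/2 ]
  [ 0     1     0    0  |   -4 ]
  [ 0     0     3   -2  |    0 ]
  [ 0     0     0    2  |   -2 ]
R3 -> 1/3·R3
  [ 1  -3/4  -3/4   1/2  |  5/2 ]
  [ 0     1     0     0  |   -4 ]
  [ 0     0     1  -2/3  |    0 ]
  [ 0     0     0     2  |   -2 ]
R4 -> 1/2·R4
  [ 1  -3/4  -3/4   1/2  |  5/2 ]
  [ 0     1     0     0  |   -4 ]
  [ 0     0     1  -2/3  |    0 ]
  [ 0     0     0     1  |   -1 ]
R3 -> R3 + 2/3·R4
  [ 1  -3/4  -3/4  1/2  |   5/2 ]
  [ 0     1     0    0  |    -4 ]
  [ 0     0     1    0  |  -2/3 ]
  [ 0     0     0    1  |    -1 ]
R1 -> R1 − 1/2·R4
  [ 1  -3/4  -3/4  0  |     3 ]
  [ 0     1     0  0  |    -4 ]
  [ 0     0     1  0  |  -2/3 ]
  [ 0     0     0  1  |    -1 ]
R1 -> R1 + 3/4·R3
  [ 1  -3/4  0  0  |   5/2 ]
  [ 0     1  0  0  |    -4 ]
  [ 0     0  1  0  |  -2/3 ]
  [ 0     0  0  1  |    -1 ]
R1 -> R1 + 3/4·R2
  [ 1  0  0  0  |  -1/2 ]
  [ 0  1  0  0  |    -4 ]
  [ 0  0  1  0  |  -2/3 ]
  [ 0  0  0  1  |    -1 ]
Reading off the last column: u = -1/2, v = -4, w = -2/3, t = -1.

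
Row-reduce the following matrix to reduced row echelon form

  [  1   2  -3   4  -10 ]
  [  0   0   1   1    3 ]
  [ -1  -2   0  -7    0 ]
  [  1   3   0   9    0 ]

R3 ← R3 + R1
  [ 1  2  -3   4  -10 ]
  [ 0  0   1   1    3 ]
  [ 0  0  -3  -3  -10 ]
  [ 1  3   0   9    0 ]
R4 ← R4 − R1
  [ 1  2  -3   4  -10 ]
  [ 0  0   1   1    3 ]
  [ 0  0  -3  -3  -10 ]
  [ 0  1   3   5   10 ]
R2 <=> R4
  [ 1  2  -3   4  -10 ]
  [ 0  1   3   5   10 ]
  [ 0  0  -3  -3  -10 ]
  [ 0  0   1   1    3 ]
R3 ← -1/3·R3
  [ 1  2  -3  4   -10 ]
  [ 0  1   3  5    10 ]
  [ 0  0   1  1  10/3 ]
  [ 0  0   1  1     3 ]
R4 ← R4 − R3
  [ 1  2  -3  4   -10 ]
  [ 0  1   3  5    10 ]
  [ 0  0   1  1  10/3 ]
  [ 0  0   0  0  -1/3 ]
R4 ← -3·R4
  [ 1  2  -3  4   -10 ]
  [ 0  1   3  5    10 ]
  [ 0  0   1  1  10/3 ]
  [ 0  0   0  0     1 ]
R3 ← R3 − 10/3·R4
  [ 1  2  -3  4  -10 ]
  [ 0  1   3  5   10 ]
  [ 0  0   1  1    0 ]
  [ 0  0   0  0    1 ]
R2 ← R2 − 10·R4
  [ 1  2  -3  4  -10 ]
  [ 0  1   3  5    0 ]
  [ 0  0   1  1    0 ]
  [ 0  0   0  0    1 ]
R1 ← R1 + 10·R4
  [ 1  2  -3  4  0 ]
  [ 0  1   3  5  0 ]
  [ 0  0   1  1  0 ]
  [ 0  0   0  0  1 ]
R2 ← R2 − 3·R3
  [ 1  2  -3  4  0 ]
  [ 0  1   0  2  0 ]
  [ 0  0   1  1  0 ]
  [ 0  0   0  0  1 ]
R1 ← R1 + 3·R3
  [ 1  2  0  7  0 ]
  [ 0  1  0  2  0 ]
  [ 0  0  1  1  0 ]
  [ 0  0  0  0  1 ]
R1 ← R1 − 2·R2
  [ 1  0  0  3  0 ]
  [ 0  1  0  2  0 ]
  [ 0  0  1  1  0 ]
  [ 0  0  0  0  1 ]

[[1, 0, 0, 3, 0], [0, 1, 0, 2, 0], [0, 0, 1, 1, 0], [0, 0, 0, 0, 1]]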